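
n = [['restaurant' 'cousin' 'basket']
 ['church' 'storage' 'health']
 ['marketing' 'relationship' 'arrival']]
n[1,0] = 'church'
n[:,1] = ['cousin', 'storage', 'relationship']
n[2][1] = 'relationship'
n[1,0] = 'church'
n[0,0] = 'restaurant'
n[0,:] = ['restaurant', 'cousin', 'basket']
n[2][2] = 'arrival'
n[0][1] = 'cousin'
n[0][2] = 'basket'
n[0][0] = 'restaurant'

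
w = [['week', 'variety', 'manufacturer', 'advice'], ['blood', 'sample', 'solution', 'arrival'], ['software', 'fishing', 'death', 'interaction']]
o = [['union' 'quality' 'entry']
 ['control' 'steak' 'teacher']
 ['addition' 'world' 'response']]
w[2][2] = 'death'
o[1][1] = 'steak'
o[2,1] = 'world'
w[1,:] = ['blood', 'sample', 'solution', 'arrival']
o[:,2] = ['entry', 'teacher', 'response']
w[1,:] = ['blood', 'sample', 'solution', 'arrival']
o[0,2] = 'entry'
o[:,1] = ['quality', 'steak', 'world']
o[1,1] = 'steak'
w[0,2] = 'manufacturer'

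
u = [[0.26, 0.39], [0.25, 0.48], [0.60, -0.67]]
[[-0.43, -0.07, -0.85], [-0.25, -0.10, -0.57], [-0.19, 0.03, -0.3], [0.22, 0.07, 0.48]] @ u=[[-0.64, 0.37], [-0.43, 0.24], [-0.22, 0.14], [0.36, -0.20]]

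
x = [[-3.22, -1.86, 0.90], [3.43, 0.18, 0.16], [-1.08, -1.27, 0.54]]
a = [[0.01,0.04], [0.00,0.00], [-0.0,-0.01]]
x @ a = [[-0.03, -0.14], [0.03, 0.14], [-0.01, -0.05]]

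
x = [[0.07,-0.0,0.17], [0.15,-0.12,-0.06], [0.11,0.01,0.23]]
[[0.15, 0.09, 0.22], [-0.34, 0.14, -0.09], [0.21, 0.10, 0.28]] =x@ [[-0.65, -0.14, -0.56], [1.46, -1.64, -0.7], [1.17, 0.57, 1.52]]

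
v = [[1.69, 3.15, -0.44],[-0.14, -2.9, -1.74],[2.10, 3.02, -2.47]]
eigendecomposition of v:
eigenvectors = [[(-0.9+0j),0.37-0.30j,0.37+0.30j], [0.22+0.00j,(-0.2+0.58j),(-0.2-0.58j)], [(-0.38+0j),0.63+0.00j,(0.63-0j)]]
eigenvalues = [(0.74+0j), (-2.21+1.76j), (-2.21-1.76j)]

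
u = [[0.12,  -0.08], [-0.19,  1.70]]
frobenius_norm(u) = 1.72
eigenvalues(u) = [0.11, 1.71]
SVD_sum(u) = [[0.01, -0.09], [-0.20, 1.70]] + [[0.11, 0.01], [0.01, 0.00]]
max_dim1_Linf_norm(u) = 1.7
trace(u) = 1.82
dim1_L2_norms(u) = [0.14, 1.71]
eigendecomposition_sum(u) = [[0.11, 0.01], [0.01, 0.00]] + [[0.01,  -0.09],[-0.20,  1.7]]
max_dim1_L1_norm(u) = 1.89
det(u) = 0.19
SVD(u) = [[-0.05, 1.00], [1.00, 0.05]] @ diag([1.7131123804601591, 0.11020876514200802]) @ [[-0.11, 0.99], [0.99, 0.11]]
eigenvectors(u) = [[-0.99, 0.05], [-0.12, -1.0]]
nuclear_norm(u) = 1.82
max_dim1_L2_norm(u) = 1.71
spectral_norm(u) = 1.71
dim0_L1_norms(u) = [0.31, 1.78]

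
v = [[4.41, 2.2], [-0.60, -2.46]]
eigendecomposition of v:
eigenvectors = [[1.0, -0.31], [-0.09, 0.95]]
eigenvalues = [4.21, -2.26]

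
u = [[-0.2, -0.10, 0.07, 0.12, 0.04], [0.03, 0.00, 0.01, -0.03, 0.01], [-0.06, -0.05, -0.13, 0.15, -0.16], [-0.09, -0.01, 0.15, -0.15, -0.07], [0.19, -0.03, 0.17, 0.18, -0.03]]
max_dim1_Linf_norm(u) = 0.2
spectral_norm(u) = 0.33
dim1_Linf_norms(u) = [0.2, 0.03, 0.16, 0.15, 0.19]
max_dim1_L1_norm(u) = 0.6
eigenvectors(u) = [[(-0.25-0.12j), -0.25+0.12j, (-0.34-0.3j), -0.34+0.30j, (0.26+0j)], [(0.01+0.06j), (0.01-0.06j), 0.12+0.04j, (0.12-0.04j), -0.91+0.00j], [0.09-0.49j, 0.09+0.49j, (-0.56+0.05j), (-0.56-0.05j), (-0.15+0j)], [-0.01-0.37j, -0.01+0.37j, (0.61+0j), 0.61-0.00j, (-0.28+0j)], [(-0.73+0j), (-0.73-0j), (0.2+0.24j), 0.20-0.24j, (0.02+0j)]]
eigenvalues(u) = [(0.02+0.24j), (0.02-0.24j), (-0.26+0.03j), (-0.26-0.03j), (-0.02+0j)]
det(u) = -0.00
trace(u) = -0.51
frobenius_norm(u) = 0.55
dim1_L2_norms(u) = [0.27, 0.04, 0.27, 0.24, 0.31]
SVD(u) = [[-0.0, 0.57, 0.71, 0.40, 0.1], [-0.02, -0.13, -0.03, -0.0, 0.99], [0.3, 0.71, -0.25, -0.59, 0.09], [-0.43, -0.19, 0.55, -0.69, -0.02], [0.85, -0.35, 0.37, -0.14, -0.02]] @ diag([0.32758796370380316, 0.3092144268953284, 0.26402225724284356, 0.16866864669329718, 0.01468671301669882]) @ [[0.56, -0.11, 0.12, 0.8, -0.13], [-0.68, -0.26, -0.46, 0.47, -0.22], [-0.41, -0.28, 0.86, 0.12, 0.07], [-0.06, 0.00, -0.14, 0.22, 0.96], [0.25, -0.92, -0.15, -0.27, 0.06]]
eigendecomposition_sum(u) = [[-0.01+0.03j, (-0.02+0j), (0.03+0.01j), 0.04+0.01j, -0.01+0.03j], [(0.01-0j), 0.00+0.00j, (-0-0.01j), -0.00-0.01j, 0.01-0.00j], [-0.05+0.00j, -0.02-0.03j, 0.00+0.06j, (-0+0.07j), (-0.06-0j)], [-0.04+0.01j, -0.02-0.02j, 0.01+0.05j, 0.01+0.05j, -0.05+0.01j], [0.02+0.07j, (-0.04+0.03j), 0.09-0.02j, 0.10-0.01j, (0.01+0.09j)]] + [[(-0.01-0.03j), -0.02-0.00j, 0.03-0.01j, 0.04-0.01j, (-0.01-0.03j)], [(0.01+0j), -0j, (-0+0.01j), (-0+0.01j), 0.01+0.00j], [(-0.05-0j), (-0.02+0.03j), 0.00-0.06j, -0.00-0.07j, (-0.06+0j)], [-0.04-0.01j, -0.02+0.02j, 0.01-0.05j, (0.01-0.05j), -0.05-0.01j], [0.02-0.07j, (-0.04-0.03j), (0.09+0.02j), 0.10+0.01j, 0.01-0.09j]] + [[(-0.09+0.12j), (-0.03+0.02j), 0.00-0.07j, 0.02+0.07j, (0.03-0.05j)], [(0.01-0.04j), 0.01-0.01j, (0.01+0.02j), -0.01-0.01j, (-0+0.02j)], [0.02+0.18j, -0.01+0.05j, (-0.07-0.06j), 0.08+0.03j, (-0.02-0.07j)], [(-0.01-0.2j), (0.01-0.05j), (0.07+0.07j), (-0.08-0.04j), (0.01+0.08j)], [0.08-0.07j, 0.03-0.01j, (-0.01+0.05j), (-0.01-0.05j), -0.03+0.03j]] + [[-0.09-0.12j,(-0.03-0.02j),0.00+0.07j,(0.02-0.07j),(0.03+0.05j)], [(0.01+0.04j),(0.01+0.01j),(0.01-0.02j),(-0.01+0.01j),-0.00-0.02j], [(0.02-0.18j),-0.01-0.05j,(-0.07+0.06j),(0.08-0.03j),-0.02+0.07j], [(-0.01+0.2j),0.01+0.05j,0.07-0.07j,-0.08+0.04j,(0.01-0.08j)], [0.08+0.07j,0.03+0.01j,(-0.01-0.05j),(-0.01+0.05j),(-0.03-0.03j)]] + [[-0j, 0.00-0.00j, 0.00+0.00j, (-0+0j), (-0+0j)], [(-0+0j), (-0.02+0j), (-0-0j), 0.00-0.00j, 0.00-0.00j], [(-0+0j), (-0+0j), -0.00-0.00j, 0.00-0.00j, 0.00-0.00j], [(-0+0j), (-0.01+0j), -0.00-0.00j, 0.00-0.00j, -0j], [-0j, 0.00-0.00j, 0.00+0.00j, -0.00+0.00j, (-0+0j)]]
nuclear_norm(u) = 1.08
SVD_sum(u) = [[-0.00, 0.0, -0.0, -0.00, 0.00], [-0.0, 0.0, -0.00, -0.01, 0.00], [0.05, -0.01, 0.01, 0.08, -0.01], [-0.08, 0.02, -0.02, -0.11, 0.02], [0.16, -0.03, 0.03, 0.22, -0.04]] + [[-0.12, -0.05, -0.08, 0.08, -0.04], [0.03, 0.01, 0.02, -0.02, 0.01], [-0.15, -0.06, -0.10, 0.1, -0.05], [0.04, 0.02, 0.03, -0.03, 0.01], [0.07, 0.03, 0.05, -0.05, 0.02]] + [[-0.08,-0.05,0.16,0.02,0.01], [0.0,0.00,-0.01,-0.00,-0.00], [0.03,0.02,-0.06,-0.01,-0.0], [-0.06,-0.04,0.12,0.02,0.01], [-0.04,-0.03,0.08,0.01,0.01]] + [[-0.0, 0.00, -0.01, 0.02, 0.07], [0.0, -0.00, 0.0, -0.0, -0.0], [0.01, -0.00, 0.01, -0.02, -0.1], [0.01, -0.0, 0.02, -0.03, -0.11], [0.00, -0.00, 0.00, -0.01, -0.02]] + [[0.0, -0.0, -0.00, -0.00, 0.00], [0.0, -0.01, -0.00, -0.0, 0.00], [0.00, -0.0, -0.0, -0.00, 0.00], [-0.00, 0.00, 0.0, 0.0, -0.0], [-0.00, 0.0, 0.00, 0.0, -0.0]]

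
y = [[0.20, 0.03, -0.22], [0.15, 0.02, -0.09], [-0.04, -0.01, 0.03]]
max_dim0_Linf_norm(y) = 0.22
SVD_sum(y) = [[0.22,0.03,-0.2], [0.12,0.02,-0.12], [-0.04,-0.01,0.03]] + [[-0.02, -0.0, -0.02],[0.03, 0.00, 0.03],[-0.0, -0.0, -0.00]] + [[0.0, -0.00, -0.0], [0.0, -0.0, -0.0], [0.0, -0.0, -0.00]]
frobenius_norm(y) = 0.35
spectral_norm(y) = 0.35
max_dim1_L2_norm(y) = 0.3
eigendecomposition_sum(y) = [[0.20-0.00j, (0.03+0j), (-0.2+0j)], [(0.14-0j), 0.02+0.00j, (-0.14+0j)], [-0.04+0.00j, -0.01-0.00j, (0.04+0j)]] + [[(-0+0j), -0.00-0.00j, -0.01+0.00j], [(0.01-0j), (-0+0.01j), (0.02+0.02j)], [0j, -0.00-0.00j, -0.01+0.00j]] + [[-0.00-0.00j, -0.00+0.00j, -0.01-0.00j], [(0.01+0j), -0.00-0.01j, (0.02-0.02j)], [0.00-0.00j, -0.00+0.00j, -0.01-0.00j]]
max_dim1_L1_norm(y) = 0.45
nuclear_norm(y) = 0.40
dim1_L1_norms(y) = [0.45, 0.26, 0.08]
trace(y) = 0.25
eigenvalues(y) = [(0.26+0j), (-0.01+0.01j), (-0.01-0.01j)]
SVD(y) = [[-0.86,0.51,0.06], [-0.49,-0.85,0.19], [0.15,0.13,0.98]] @ diag([0.3477326148293499, 0.044307083793616496, 0.00434866757162299]) @ [[-0.72, -0.11, 0.68], [-0.68, -0.07, -0.73], [0.12, -0.99, -0.02]]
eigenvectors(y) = [[(-0.81+0j), -0.19+0.22j, -0.19-0.22j],[-0.56+0.00j, (0.93+0j), 0.93-0.00j],[0.16+0.00j, -0.04+0.22j, (-0.04-0.22j)]]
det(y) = 0.00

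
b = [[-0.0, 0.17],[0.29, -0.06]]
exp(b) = [[1.02, 0.17],  [0.28, 0.97]]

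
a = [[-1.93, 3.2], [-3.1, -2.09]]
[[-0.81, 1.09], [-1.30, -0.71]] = a @ [[0.42, 0.00], [0.00, 0.34]]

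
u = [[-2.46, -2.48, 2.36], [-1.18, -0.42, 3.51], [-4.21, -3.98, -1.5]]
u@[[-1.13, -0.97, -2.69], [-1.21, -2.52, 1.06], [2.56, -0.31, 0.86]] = [[11.82, 7.90, 6.02], [10.83, 1.11, 5.75], [5.73, 14.58, 5.82]]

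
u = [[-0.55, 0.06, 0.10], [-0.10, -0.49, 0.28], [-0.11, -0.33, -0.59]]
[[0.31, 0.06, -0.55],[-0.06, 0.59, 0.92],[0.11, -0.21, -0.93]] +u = [[-0.24,0.12,-0.45], [-0.16,0.10,1.20], [0.0,-0.54,-1.52]]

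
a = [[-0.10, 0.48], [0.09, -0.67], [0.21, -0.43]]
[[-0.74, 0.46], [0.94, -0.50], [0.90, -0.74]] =a @ [[1.93, -2.79], [-1.15, 0.37]]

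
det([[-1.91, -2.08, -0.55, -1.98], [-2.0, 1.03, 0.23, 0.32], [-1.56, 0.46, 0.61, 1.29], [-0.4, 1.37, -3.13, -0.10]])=-24.286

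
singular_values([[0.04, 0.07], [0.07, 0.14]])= [0.18, 0.0]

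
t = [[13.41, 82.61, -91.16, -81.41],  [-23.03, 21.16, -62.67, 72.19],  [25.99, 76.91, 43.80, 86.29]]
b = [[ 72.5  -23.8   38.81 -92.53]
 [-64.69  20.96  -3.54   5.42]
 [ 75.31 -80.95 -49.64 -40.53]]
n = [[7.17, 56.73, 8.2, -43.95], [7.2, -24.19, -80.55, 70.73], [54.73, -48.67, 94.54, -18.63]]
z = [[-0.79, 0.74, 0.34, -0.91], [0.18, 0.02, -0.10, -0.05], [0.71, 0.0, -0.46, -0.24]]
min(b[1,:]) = -64.69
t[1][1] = 21.16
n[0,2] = 8.2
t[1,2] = -62.67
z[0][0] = -0.794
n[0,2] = 8.2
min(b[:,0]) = -64.69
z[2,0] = 0.711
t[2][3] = 86.29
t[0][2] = -91.16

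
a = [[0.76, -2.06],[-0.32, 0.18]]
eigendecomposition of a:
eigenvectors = [[0.96, 0.87], [-0.27, 0.49]]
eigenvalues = [1.33, -0.39]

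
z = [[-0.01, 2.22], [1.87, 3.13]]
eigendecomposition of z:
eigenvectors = [[-0.91, -0.47], [0.41, -0.88]]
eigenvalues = [-1.01, 4.13]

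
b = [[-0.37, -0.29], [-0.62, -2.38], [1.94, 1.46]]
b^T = [[-0.37, -0.62, 1.94],  [-0.29, -2.38, 1.46]]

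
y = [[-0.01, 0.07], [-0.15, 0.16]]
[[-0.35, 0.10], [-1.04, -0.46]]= y @[[1.92, 5.48], [-4.72, 2.25]]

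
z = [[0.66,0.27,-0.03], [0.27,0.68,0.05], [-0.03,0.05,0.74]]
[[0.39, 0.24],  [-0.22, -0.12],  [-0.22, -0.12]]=z @ [[0.85, 0.52], [-0.64, -0.38], [-0.22, -0.12]]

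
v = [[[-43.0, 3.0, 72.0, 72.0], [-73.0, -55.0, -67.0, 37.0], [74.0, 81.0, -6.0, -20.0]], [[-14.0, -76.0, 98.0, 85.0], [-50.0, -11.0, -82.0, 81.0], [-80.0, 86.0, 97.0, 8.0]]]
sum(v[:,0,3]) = 157.0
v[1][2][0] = -80.0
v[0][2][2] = -6.0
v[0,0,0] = -43.0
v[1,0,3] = 85.0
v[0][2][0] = 74.0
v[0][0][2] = 72.0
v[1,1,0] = -50.0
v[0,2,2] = -6.0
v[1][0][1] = -76.0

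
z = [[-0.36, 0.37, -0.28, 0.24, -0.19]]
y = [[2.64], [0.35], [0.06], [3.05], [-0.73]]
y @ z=[[-0.95, 0.98, -0.74, 0.63, -0.5], [-0.13, 0.13, -0.10, 0.08, -0.07], [-0.02, 0.02, -0.02, 0.01, -0.01], [-1.10, 1.13, -0.85, 0.73, -0.58], [0.26, -0.27, 0.2, -0.18, 0.14]]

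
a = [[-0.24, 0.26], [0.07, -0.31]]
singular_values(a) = [0.46, 0.12]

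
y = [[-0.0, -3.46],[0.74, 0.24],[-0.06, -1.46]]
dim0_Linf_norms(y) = [0.74, 3.46]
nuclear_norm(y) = 4.50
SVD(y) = [[-0.92, -0.09], [0.07, -0.99], [-0.39, 0.04]] @ diag([3.7637701565580737, 0.7389412754764799]) @ [[0.02,1.00], [-1.00,0.02]]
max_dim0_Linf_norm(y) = 3.46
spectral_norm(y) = 3.76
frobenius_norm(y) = 3.84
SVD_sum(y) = [[-0.07, -3.46], [0.00, 0.25], [-0.03, -1.46]] + [[0.07,-0.0],[0.74,-0.01],[-0.03,0.0]]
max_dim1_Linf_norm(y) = 3.46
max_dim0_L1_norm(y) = 5.16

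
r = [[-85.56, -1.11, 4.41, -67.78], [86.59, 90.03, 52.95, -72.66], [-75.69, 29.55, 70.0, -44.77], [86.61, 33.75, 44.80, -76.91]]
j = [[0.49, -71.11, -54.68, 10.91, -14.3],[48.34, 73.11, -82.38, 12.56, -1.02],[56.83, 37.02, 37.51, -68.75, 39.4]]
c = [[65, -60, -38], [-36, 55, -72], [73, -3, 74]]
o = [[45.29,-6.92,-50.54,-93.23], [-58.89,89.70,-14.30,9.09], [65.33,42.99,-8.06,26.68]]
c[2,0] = 73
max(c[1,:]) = 55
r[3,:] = [86.61, 33.75, 44.8, -76.91]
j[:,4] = [-14.3, -1.02, 39.4]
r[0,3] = -67.78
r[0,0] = -85.56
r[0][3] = -67.78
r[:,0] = [-85.56, 86.59, -75.69, 86.61]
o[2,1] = 42.99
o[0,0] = 45.29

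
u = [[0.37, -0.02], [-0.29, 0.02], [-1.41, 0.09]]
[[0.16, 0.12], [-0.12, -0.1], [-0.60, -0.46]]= u @ [[0.41, 0.34], [-0.2, 0.17]]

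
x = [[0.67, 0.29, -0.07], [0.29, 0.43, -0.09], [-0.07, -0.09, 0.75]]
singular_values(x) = [0.93, 0.69, 0.23]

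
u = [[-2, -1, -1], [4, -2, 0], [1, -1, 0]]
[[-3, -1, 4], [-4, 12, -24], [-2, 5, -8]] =u @ [[0, 1, -4], [2, -4, 4], [1, 3, 0]]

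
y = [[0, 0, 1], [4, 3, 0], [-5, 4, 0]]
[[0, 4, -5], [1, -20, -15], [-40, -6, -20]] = y @ [[4, -2, 0], [-5, -4, -5], [0, 4, -5]]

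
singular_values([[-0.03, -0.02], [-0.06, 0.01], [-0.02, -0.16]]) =[0.16, 0.07]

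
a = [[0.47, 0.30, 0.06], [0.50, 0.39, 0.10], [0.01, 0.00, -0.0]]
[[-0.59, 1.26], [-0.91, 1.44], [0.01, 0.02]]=a@ [[0.80, 1.65], [-2.73, 1.73], [-2.42, -0.61]]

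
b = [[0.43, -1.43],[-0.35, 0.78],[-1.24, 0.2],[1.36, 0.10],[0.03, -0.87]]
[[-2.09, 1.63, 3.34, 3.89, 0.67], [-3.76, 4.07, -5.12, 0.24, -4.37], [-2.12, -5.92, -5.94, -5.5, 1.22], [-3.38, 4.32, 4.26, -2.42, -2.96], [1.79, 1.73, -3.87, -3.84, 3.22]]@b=[[-0.30, 4.73], [3.5, 11.35], [1.08, -4.39], [-11.63, 11.39], [-0.16, -5.17]]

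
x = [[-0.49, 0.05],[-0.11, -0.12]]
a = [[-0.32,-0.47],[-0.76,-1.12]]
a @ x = [[0.21, 0.04], [0.5, 0.10]]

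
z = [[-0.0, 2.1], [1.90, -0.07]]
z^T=[[-0.0, 1.90], [2.10, -0.07]]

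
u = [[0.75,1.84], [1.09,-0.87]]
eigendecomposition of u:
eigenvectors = [[0.91, -0.60], [0.41, 0.80]]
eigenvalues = [1.57, -1.69]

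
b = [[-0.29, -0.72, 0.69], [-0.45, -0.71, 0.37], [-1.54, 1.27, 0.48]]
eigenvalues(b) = [(0.28+0.73j), (0.28-0.73j), (-1.08+0j)]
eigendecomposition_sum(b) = [[-0.12+0.44j, 0.09-0.39j, 0.23+0.00j],[-0.19+0.05j, 0.17-0.05j, (0.05+0.09j)],[(-0.77+0.3j), 0.66-0.27j, 0.23+0.33j]] + [[-0.12-0.44j,0.09+0.39j,(0.23-0j)],[(-0.19-0.05j),(0.17+0.05j),(0.05-0.09j)],[-0.77-0.30j,0.66+0.27j,(0.23-0.33j)]] + [[-0.05+0.00j,-0.91-0.00j,0.24-0.00j], [-0.06+0.00j,-1.04-0.00j,0.27-0.00j], [(-0+0j),(-0.04-0j),(0.01-0j)]]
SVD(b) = [[0.05, -0.75, -0.66], [0.02, -0.66, 0.75], [-1.0, -0.05, -0.02]] @ diag([2.0548498055470734, 1.3635557253308315, 0.23517665819690403]) @ [[0.74, -0.64, -0.21], [0.44, 0.69, -0.58], [-0.52, -0.33, -0.79]]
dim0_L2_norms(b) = [1.63, 1.62, 0.92]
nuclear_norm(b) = 3.65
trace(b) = -0.52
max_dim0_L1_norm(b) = 2.7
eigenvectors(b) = [[(-0.28+0.38j), (-0.28-0.38j), -0.66+0.00j], [-0.21-0.02j, -0.21+0.02j, (-0.75+0j)], [(-0.85+0j), -0.85-0.00j, (-0.03+0j)]]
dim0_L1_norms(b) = [2.28, 2.7, 1.54]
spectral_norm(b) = 2.05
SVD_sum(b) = [[0.08, -0.07, -0.02], [0.03, -0.03, -0.01], [-1.51, 1.32, 0.44]] + [[-0.45,-0.71,0.59], [-0.39,-0.62,0.52], [-0.03,-0.05,0.04]] + [[0.08, 0.05, 0.12], [-0.09, -0.06, -0.14], [0.0, 0.00, 0.0]]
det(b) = -0.66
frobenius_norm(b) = 2.48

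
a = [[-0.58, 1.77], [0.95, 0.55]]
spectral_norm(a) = 1.88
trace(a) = -0.03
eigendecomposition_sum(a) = [[-1.0, 0.89], [0.48, -0.43]] + [[0.42, 0.88],[0.47, 0.98]]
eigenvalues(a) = [-1.43, 1.4]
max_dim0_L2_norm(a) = 1.85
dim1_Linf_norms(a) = [1.77, 0.95]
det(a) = -2.00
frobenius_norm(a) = 2.16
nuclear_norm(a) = 2.95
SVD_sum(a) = [[-0.40, 1.81], [-0.07, 0.33]] + [[-0.18, -0.04], [1.02, 0.22]]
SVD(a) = [[0.98,0.18], [0.18,-0.98]] @ diag([1.8829674097642917, 1.0624188127878542]) @ [[-0.21, 0.98], [-0.98, -0.21]]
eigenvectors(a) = [[-0.90, -0.67], [0.43, -0.75]]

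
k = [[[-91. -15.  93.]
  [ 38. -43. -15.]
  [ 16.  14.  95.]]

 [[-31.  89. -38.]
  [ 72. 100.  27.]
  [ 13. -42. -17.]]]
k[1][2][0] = 13.0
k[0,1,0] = 38.0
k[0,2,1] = 14.0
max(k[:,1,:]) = 100.0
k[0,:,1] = [-15.0, -43.0, 14.0]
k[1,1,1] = 100.0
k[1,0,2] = -38.0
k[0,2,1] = 14.0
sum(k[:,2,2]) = 78.0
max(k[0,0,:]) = 93.0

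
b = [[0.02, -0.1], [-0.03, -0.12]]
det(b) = -0.005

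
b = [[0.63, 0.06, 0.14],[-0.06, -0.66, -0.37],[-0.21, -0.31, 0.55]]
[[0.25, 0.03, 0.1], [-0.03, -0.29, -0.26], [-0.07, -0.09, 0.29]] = b @[[0.4, 0.0, 0.02], [0.0, 0.4, 0.07], [0.02, 0.07, 0.58]]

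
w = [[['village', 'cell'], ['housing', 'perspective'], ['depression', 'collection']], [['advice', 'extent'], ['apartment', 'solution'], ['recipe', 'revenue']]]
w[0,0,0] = 'village'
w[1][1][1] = 'solution'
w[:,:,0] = [['village', 'housing', 'depression'], ['advice', 'apartment', 'recipe']]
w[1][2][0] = 'recipe'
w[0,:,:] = [['village', 'cell'], ['housing', 'perspective'], ['depression', 'collection']]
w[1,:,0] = ['advice', 'apartment', 'recipe']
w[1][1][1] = 'solution'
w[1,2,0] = 'recipe'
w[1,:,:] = [['advice', 'extent'], ['apartment', 'solution'], ['recipe', 'revenue']]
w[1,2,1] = 'revenue'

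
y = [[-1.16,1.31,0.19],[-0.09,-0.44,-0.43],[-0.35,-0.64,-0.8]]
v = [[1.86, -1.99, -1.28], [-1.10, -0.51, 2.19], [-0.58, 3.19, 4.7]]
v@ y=[[-1.53,4.13,2.23], [0.56,-2.62,-1.74], [-1.26,-5.17,-5.24]]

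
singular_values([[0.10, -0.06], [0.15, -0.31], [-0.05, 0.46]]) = [0.57, 0.13]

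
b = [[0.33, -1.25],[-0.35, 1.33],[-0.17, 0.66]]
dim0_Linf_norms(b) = [0.35, 1.33]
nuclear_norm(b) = 2.01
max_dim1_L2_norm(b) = 1.38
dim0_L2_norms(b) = [0.51, 1.94]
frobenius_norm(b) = 2.01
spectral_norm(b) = 2.01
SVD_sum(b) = [[0.33,  -1.25], [-0.35,  1.33], [-0.17,  0.66]] + [[0.00,  0.00],  [-0.0,  -0.0],  [0.0,  0.00]]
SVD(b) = [[-0.64, -0.38], [0.69, 0.10], [0.34, -0.92]] @ diag([2.006810049947395, 0.0036637999585727417]) @ [[-0.25, 0.97], [-0.97, -0.25]]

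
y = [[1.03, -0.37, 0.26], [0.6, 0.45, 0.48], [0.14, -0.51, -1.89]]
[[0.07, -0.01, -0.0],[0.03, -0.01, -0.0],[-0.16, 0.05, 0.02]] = y@[[0.02, -0.0, -0.0], [-0.06, 0.01, 0.0], [0.1, -0.03, -0.01]]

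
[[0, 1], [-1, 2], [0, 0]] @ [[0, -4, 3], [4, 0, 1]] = [[4, 0, 1], [8, 4, -1], [0, 0, 0]]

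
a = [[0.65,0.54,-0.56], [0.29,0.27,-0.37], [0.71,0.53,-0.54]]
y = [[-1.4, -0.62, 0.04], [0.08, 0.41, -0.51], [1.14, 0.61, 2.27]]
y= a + [[-2.05, -1.16, 0.60],[-0.21, 0.14, -0.14],[0.43, 0.08, 2.81]]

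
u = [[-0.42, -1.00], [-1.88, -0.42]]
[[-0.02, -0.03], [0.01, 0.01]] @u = [[0.06,0.03], [-0.02,-0.01]]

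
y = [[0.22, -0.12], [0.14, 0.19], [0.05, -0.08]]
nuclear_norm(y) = 0.50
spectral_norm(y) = 0.27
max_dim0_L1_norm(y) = 0.41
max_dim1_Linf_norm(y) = 0.22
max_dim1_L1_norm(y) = 0.34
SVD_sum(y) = [[0.24, -0.06], [0.08, -0.02], [0.07, -0.02]] + [[-0.02, -0.06],[0.06, 0.21],[-0.02, -0.06]]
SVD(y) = [[-0.91, 0.26], [-0.33, -0.93], [-0.26, 0.27]] @ diag([0.2673756474282207, 0.2364535116303833]) @ [[-0.97, 0.25], [-0.25, -0.97]]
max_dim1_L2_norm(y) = 0.25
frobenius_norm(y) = 0.36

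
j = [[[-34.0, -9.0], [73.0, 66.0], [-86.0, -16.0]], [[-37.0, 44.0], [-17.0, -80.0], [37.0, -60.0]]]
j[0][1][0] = 73.0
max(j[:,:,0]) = 73.0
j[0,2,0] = -86.0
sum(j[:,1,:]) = 42.0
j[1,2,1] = -60.0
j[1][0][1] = 44.0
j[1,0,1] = 44.0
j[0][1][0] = 73.0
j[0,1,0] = 73.0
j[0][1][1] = 66.0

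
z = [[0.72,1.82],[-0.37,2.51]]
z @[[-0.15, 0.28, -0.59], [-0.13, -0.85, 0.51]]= [[-0.34, -1.35, 0.50],[-0.27, -2.24, 1.5]]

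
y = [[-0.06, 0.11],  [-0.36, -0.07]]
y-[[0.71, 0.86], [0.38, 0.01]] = [[-0.77, -0.75], [-0.74, -0.08]]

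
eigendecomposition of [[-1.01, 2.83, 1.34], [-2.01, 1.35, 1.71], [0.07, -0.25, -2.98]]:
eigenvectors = [[0.76+0.00j, (0.76-0j), (-0.06+0j)], [0.31+0.57j, 0.31-0.57j, (-0.4+0j)], [-0.03-0.03j, -0.03+0.03j, (0.92+0j)]]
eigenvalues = [(0.12+2.08j), (0.12-2.08j), (-2.88+0j)]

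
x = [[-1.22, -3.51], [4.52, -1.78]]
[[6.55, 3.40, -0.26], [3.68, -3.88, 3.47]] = x @ [[0.07, -1.09, 0.70], [-1.89, -0.59, -0.17]]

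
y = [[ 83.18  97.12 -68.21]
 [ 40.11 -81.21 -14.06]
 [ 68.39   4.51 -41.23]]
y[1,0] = 40.11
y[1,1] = -81.21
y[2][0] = 68.39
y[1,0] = 40.11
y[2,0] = 68.39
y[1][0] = 40.11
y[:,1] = [97.12, -81.21, 4.51]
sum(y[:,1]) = 20.42000000000001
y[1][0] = 40.11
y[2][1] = 4.51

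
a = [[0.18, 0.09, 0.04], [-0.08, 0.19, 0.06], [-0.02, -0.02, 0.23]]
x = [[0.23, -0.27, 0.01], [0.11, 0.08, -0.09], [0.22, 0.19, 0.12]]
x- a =[[0.05, -0.36, -0.03], [0.19, -0.11, -0.15], [0.24, 0.21, -0.11]]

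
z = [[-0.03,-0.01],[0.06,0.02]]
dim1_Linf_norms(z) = [0.03, 0.06]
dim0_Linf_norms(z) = [0.06, 0.02]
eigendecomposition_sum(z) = [[-0.03, -0.01], [0.06, 0.02]] + [[-0.00, -0.0], [0.0, 0.00]]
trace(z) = -0.01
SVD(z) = [[-0.45, 0.89], [0.89, 0.45]] @ diag([0.07071067811865477, 2.963330924171519e-18]) @ [[0.95, 0.32], [-0.32, 0.95]]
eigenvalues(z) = [-0.01, 0.0]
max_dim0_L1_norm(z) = 0.09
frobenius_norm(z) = 0.07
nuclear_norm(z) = 0.07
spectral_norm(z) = 0.07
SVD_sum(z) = [[-0.03, -0.01], [0.06, 0.02]] + [[-0.0,0.00], [-0.0,0.0]]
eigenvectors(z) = [[-0.45, 0.32], [0.89, -0.95]]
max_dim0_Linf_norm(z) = 0.06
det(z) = 0.00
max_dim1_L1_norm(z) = 0.08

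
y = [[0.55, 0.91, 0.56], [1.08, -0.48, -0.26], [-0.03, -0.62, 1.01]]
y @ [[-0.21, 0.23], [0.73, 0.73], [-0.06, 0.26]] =[[0.52, 0.94], [-0.56, -0.17], [-0.51, -0.20]]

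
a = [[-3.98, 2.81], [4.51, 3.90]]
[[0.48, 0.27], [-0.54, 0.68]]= a @ [[-0.12, 0.03], [0.0, 0.14]]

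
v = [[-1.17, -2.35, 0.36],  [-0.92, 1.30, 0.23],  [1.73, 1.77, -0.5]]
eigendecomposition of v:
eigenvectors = [[0.62,  0.26,  -0.57], [0.20,  0.02,  0.80], [-0.76,  0.96,  0.17]]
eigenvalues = [-2.38, 0.0, 2.01]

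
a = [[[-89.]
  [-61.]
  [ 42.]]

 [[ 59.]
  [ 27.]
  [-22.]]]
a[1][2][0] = -22.0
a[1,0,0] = 59.0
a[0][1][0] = -61.0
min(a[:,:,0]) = -89.0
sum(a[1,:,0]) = 64.0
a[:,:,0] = [[-89.0, -61.0, 42.0], [59.0, 27.0, -22.0]]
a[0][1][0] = -61.0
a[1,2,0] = -22.0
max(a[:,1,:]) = 27.0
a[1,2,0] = -22.0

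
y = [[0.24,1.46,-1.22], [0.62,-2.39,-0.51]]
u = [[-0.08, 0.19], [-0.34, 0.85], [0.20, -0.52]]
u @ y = [[0.1, -0.57, 0.00], [0.45, -2.53, -0.02], [-0.27, 1.53, 0.02]]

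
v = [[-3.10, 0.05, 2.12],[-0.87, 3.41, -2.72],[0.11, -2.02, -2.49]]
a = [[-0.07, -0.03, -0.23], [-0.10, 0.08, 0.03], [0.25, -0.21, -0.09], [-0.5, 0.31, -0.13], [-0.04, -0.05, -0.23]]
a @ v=[[0.22, 0.36, 0.51],  [0.24, 0.21, -0.50],  [-0.60, -0.52, 1.33],  [1.27, 1.29, -1.58],  [0.14, 0.29, 0.62]]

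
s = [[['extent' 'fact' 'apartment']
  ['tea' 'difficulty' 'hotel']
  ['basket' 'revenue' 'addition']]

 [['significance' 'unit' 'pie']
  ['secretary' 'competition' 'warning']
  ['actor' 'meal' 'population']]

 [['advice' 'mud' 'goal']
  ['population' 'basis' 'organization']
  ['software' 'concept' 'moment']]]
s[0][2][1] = 'revenue'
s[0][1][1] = 'difficulty'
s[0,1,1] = 'difficulty'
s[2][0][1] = 'mud'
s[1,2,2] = 'population'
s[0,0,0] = 'extent'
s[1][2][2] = 'population'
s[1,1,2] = 'warning'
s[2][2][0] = 'software'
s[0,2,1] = 'revenue'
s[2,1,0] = 'population'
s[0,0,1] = 'fact'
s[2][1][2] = 'organization'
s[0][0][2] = 'apartment'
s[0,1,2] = 'hotel'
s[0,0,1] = 'fact'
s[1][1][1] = 'competition'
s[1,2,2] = 'population'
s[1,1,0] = 'secretary'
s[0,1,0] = 'tea'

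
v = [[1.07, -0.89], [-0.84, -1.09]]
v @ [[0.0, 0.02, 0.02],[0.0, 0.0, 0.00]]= [[0.0, 0.02, 0.02], [0.00, -0.02, -0.02]]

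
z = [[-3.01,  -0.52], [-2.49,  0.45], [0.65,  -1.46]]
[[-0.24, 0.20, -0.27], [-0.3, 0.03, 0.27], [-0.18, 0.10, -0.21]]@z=[[0.05,0.61], [1.0,-0.22], [0.16,0.45]]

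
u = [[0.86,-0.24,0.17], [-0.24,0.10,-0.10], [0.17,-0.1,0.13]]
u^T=[[0.86, -0.24, 0.17], [-0.24, 0.1, -0.1], [0.17, -0.1, 0.13]]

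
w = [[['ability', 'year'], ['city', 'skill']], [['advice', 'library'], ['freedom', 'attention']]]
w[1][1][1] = 'attention'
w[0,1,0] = 'city'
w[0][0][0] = 'ability'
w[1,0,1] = 'library'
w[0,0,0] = 'ability'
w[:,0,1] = ['year', 'library']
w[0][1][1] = 'skill'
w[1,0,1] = 'library'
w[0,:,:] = [['ability', 'year'], ['city', 'skill']]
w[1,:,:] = [['advice', 'library'], ['freedom', 'attention']]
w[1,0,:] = ['advice', 'library']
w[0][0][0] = 'ability'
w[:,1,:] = [['city', 'skill'], ['freedom', 'attention']]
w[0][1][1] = 'skill'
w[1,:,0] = ['advice', 'freedom']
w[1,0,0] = 'advice'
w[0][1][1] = 'skill'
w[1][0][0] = 'advice'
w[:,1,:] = [['city', 'skill'], ['freedom', 'attention']]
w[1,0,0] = 'advice'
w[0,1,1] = 'skill'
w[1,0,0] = 'advice'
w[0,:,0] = ['ability', 'city']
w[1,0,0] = 'advice'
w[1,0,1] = 'library'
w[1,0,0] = 'advice'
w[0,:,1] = ['year', 'skill']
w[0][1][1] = 'skill'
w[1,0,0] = 'advice'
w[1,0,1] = 'library'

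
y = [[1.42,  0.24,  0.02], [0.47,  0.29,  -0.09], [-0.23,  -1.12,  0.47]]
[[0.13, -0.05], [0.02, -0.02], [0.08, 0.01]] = y @ [[0.10, -0.03], [-0.07, -0.01], [0.06, -0.02]]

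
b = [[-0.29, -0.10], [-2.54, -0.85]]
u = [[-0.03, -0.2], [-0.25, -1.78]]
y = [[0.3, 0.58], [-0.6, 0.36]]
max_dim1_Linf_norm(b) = 2.54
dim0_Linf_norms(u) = [0.25, 1.78]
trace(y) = 0.66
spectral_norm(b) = 2.70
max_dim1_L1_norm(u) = 2.03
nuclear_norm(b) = 2.70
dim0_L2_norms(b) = [2.56, 0.86]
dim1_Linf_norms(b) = [0.29, 2.54]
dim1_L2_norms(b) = [0.31, 2.68]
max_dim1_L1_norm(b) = 3.39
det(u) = 0.00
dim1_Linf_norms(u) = [0.2, 1.78]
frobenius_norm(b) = 2.70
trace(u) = -1.81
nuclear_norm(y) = 1.35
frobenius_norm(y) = 0.96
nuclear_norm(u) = 1.81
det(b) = -0.01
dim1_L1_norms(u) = [0.23, 2.03]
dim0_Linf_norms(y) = [0.6, 0.58]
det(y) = 0.46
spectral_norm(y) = 0.71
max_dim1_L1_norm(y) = 0.96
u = b @ y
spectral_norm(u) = 1.81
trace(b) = -1.14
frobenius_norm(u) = 1.81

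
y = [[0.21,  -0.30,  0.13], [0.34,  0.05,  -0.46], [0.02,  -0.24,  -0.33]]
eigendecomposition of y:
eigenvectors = [[0.73+0.00j,0.73-0.00j,(0.1+0j)], [(0.03-0.63j),0.03+0.63j,0.59+0.00j], [(0.12+0.21j),0.12-0.21j,0.80+0.00j]]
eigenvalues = [(0.22+0.3j), (0.22-0.3j), (-0.51+0j)]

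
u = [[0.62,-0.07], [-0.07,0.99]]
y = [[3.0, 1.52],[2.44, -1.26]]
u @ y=[[1.69, 1.03], [2.21, -1.35]]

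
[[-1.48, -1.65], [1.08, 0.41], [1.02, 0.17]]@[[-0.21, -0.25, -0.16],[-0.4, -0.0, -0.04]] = [[0.97,0.37,0.30], [-0.39,-0.27,-0.19], [-0.28,-0.26,-0.17]]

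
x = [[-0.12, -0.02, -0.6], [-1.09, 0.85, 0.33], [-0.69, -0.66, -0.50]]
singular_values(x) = [1.42, 1.15, 0.45]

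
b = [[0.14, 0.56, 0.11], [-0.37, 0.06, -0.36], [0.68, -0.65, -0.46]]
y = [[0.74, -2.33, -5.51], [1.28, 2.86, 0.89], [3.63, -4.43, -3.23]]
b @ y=[[1.22, 0.79, -0.63], [-1.5, 2.63, 3.25], [-2.0, -1.41, -2.84]]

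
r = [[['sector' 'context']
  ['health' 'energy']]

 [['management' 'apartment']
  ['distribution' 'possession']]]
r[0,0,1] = 'context'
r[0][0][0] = 'sector'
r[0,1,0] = 'health'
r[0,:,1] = ['context', 'energy']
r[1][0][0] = 'management'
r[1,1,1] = 'possession'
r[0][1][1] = 'energy'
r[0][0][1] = 'context'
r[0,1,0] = 'health'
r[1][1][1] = 'possession'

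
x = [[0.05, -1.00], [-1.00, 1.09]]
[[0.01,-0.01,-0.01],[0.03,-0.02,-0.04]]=x @ [[-0.04,0.03,0.05], [-0.01,0.01,0.01]]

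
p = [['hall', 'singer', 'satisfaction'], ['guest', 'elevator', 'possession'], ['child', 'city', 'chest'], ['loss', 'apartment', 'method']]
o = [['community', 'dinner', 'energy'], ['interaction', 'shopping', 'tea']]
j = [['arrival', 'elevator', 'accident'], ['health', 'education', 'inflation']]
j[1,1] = 'education'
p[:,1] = ['singer', 'elevator', 'city', 'apartment']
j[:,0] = ['arrival', 'health']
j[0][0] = 'arrival'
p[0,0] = 'hall'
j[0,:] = ['arrival', 'elevator', 'accident']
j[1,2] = 'inflation'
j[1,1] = 'education'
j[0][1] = 'elevator'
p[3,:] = ['loss', 'apartment', 'method']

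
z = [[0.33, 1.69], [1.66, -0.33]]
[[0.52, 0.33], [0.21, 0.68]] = z @ [[0.18, 0.43], [0.27, 0.11]]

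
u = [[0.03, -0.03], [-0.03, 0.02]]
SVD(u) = [[-0.76,  0.65], [0.65,  0.76]] @ diag([0.055413812651491104, 0.005413812651491097]) @ [[-0.76, 0.65],[-0.65, -0.76]]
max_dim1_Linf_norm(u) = 0.03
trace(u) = 0.05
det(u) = -0.00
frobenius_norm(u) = 0.06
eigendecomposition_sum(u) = [[0.03, -0.03], [-0.03, 0.02]] + [[-0.0, -0.00], [-0.0, -0.00]]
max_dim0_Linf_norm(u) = 0.03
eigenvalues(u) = [0.06, -0.01]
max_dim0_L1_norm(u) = 0.06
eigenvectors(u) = [[0.76, 0.65], [-0.65, 0.76]]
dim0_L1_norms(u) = [0.06, 0.05]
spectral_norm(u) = 0.06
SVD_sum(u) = [[0.03, -0.03], [-0.03, 0.02]] + [[-0.0, -0.00],[-0.0, -0.00]]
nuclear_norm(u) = 0.06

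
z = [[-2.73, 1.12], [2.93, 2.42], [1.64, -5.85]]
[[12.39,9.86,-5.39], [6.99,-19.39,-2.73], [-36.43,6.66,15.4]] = z@[[-2.24, -4.61, 1.01], [5.6, -2.43, -2.35]]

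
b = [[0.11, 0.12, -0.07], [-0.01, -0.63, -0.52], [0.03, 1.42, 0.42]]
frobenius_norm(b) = 1.70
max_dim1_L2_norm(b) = 1.48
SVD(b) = [[-0.05,-0.4,-0.91], [0.46,-0.82,0.34], [-0.88,-0.41,0.23]] @ diag([1.6697558900472835, 0.30789019425758063, 0.09807597020897905]) @ [[-0.02, -0.93, -0.36], [-0.16, -0.36, 0.92], [-0.99, 0.08, -0.14]]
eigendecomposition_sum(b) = [[0.11+0.00j, -0.03+0.00j, -0.02+0.00j], [(-0-0j), 0.00-0.00j, 0.00-0.00j], [0.00+0.00j, (-0+0j), (-0+0j)]] + [[0.00+0.00j, (0.07+0.11j), -0.02+0.07j], [(-0+0.01j), -0.32+0.30j, (-0.26-0.04j)], [0.01-0.00j, 0.71+0.11j, (0.21+0.38j)]] + [[-0j, (0.07-0.11j), -0.02-0.07j],[(-0-0.01j), (-0.32-0.3j), -0.26+0.04j],[(0.01+0j), (0.71-0.11j), (0.21-0.38j)]]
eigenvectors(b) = [[1.00+0.00j, (-0.11-0.11j), -0.11+0.11j], [-0.02+0.00j, (0.31-0.4j), 0.31+0.40j], [(0.02+0j), -0.85+0.00j, -0.85-0.00j]]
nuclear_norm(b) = 2.08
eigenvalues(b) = [(0.11+0j), (-0.1+0.68j), (-0.1-0.68j)]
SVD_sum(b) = [[0.00, 0.08, 0.03], [-0.02, -0.72, -0.28], [0.03, 1.37, 0.54]] + [[0.02, 0.04, -0.11],[0.04, 0.09, -0.23],[0.02, 0.04, -0.12]] + [[0.09,-0.01,0.01], [-0.03,0.00,-0.00], [-0.02,0.00,-0.0]]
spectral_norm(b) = 1.67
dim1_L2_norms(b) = [0.18, 0.82, 1.48]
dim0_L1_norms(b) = [0.15, 2.17, 1.01]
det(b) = 0.05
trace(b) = -0.10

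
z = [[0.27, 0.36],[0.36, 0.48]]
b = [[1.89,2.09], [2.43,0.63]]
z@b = [[1.39, 0.79], [1.85, 1.05]]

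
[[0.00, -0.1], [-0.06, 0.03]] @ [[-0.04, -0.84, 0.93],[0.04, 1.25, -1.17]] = [[-0.0, -0.12, 0.12], [0.0, 0.09, -0.09]]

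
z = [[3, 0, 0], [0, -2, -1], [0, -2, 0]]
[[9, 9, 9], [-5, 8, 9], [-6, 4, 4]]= z @ [[3, 3, 3], [3, -2, -2], [-1, -4, -5]]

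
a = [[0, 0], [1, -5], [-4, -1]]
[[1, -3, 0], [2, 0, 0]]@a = [[-3, 15], [0, 0]]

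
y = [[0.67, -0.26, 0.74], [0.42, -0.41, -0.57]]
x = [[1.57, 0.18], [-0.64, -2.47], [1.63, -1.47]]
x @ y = [[1.13, -0.48, 1.06], [-1.47, 1.18, 0.93], [0.47, 0.18, 2.04]]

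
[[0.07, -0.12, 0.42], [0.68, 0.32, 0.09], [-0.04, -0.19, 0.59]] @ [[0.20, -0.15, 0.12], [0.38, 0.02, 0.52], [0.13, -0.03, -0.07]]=[[0.02, -0.03, -0.08], [0.27, -0.10, 0.24], [-0.00, -0.02, -0.14]]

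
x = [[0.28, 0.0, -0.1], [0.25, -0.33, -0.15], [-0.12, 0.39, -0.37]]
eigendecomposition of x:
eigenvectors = [[0.93+0.00j,(-0.12-0.04j),(-0.12+0.04j)], [0.37+0.00j,(-0.09-0.47j),(-0.09+0.47j)], [0.05+0.00j,(-0.87+0j),(-0.87-0j)]]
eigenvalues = [(0.27+0j), (-0.35+0.21j), (-0.35-0.21j)]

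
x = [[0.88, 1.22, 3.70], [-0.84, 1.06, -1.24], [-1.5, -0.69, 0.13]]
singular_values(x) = [4.16, 1.61, 1.47]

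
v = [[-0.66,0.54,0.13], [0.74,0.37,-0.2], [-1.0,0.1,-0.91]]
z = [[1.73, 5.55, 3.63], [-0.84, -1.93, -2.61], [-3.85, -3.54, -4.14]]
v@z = [[-2.1, -5.17, -4.34], [1.74, 4.10, 2.55], [1.69, -2.52, -0.12]]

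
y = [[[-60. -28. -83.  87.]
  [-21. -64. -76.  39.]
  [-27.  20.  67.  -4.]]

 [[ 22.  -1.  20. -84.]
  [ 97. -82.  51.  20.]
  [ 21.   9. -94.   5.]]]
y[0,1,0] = -21.0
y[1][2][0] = 21.0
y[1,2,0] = 21.0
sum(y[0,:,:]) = -150.0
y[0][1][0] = -21.0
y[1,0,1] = -1.0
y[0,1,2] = -76.0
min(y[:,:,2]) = -94.0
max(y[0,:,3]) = 87.0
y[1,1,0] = 97.0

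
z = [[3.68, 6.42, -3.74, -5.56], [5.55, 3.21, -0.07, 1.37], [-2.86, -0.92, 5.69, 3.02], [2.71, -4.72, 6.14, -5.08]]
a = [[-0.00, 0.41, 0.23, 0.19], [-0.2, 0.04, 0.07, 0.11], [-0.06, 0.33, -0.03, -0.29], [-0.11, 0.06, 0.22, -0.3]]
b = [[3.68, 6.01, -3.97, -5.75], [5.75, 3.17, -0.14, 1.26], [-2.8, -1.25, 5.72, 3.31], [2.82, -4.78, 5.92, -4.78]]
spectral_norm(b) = 12.61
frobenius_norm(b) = 16.88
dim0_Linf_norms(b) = [5.75, 6.01, 5.92, 5.75]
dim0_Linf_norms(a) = [0.2, 0.41, 0.23, 0.3]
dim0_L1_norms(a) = [0.37, 0.84, 0.55, 0.89]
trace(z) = 7.50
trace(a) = -0.29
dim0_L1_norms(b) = [15.05, 15.21, 15.75, 15.1]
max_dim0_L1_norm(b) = 15.75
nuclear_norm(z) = 31.00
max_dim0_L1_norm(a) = 0.89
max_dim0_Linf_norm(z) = 6.42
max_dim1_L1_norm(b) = 19.41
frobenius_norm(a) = 0.82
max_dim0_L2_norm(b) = 9.14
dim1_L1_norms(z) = [19.4, 10.2, 12.49, 18.65]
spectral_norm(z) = 12.48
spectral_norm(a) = 0.59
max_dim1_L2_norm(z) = 9.98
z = b + a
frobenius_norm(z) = 16.92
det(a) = 0.01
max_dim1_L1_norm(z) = 19.4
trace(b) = 7.79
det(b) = 2133.11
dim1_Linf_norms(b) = [6.01, 5.75, 5.72, 5.92]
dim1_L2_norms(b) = [9.92, 6.69, 7.29, 9.42]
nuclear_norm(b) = 30.68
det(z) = 2367.32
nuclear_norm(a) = 1.50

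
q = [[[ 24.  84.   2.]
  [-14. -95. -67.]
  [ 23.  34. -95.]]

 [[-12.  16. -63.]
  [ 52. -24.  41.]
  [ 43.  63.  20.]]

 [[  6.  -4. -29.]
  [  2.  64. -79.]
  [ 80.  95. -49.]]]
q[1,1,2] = 41.0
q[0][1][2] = -67.0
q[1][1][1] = -24.0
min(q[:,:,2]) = -95.0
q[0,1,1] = -95.0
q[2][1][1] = 64.0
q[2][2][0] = 80.0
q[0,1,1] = -95.0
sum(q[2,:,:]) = 86.0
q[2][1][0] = 2.0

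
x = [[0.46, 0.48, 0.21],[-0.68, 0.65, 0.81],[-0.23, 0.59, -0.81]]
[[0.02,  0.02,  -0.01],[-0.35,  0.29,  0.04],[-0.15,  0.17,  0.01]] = x@[[0.27,-0.20,-0.04], [-0.2,0.23,0.01], [-0.04,0.01,0.01]]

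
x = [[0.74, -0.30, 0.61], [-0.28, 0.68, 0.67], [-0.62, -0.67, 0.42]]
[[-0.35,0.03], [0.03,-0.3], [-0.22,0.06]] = x @[[-0.13, 0.07], [0.27, -0.26], [-0.29, -0.16]]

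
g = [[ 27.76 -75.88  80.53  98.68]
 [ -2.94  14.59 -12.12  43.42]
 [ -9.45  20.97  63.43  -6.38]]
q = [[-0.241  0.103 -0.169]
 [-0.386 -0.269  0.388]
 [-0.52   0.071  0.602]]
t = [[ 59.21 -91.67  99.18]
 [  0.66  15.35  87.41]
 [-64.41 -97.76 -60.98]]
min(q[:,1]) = -0.269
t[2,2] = -60.98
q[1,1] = -0.269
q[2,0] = -0.52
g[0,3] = 98.68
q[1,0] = -0.386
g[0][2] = 80.53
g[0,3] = 98.68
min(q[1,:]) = -0.386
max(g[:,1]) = 20.97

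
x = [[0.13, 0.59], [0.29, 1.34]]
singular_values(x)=[1.5, 0.0]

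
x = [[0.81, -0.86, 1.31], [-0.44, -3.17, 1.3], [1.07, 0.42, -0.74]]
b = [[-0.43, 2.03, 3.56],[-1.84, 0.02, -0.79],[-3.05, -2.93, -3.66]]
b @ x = [[2.57, -4.57, -0.56], [-2.34, 1.19, -1.8], [-5.10, 10.37, -5.1]]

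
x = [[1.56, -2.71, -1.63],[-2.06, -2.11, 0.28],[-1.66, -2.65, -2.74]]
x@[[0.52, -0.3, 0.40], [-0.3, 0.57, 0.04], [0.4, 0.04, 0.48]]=[[0.97,-2.08,-0.27],[-0.33,-0.57,-0.77],[-1.16,-1.12,-2.09]]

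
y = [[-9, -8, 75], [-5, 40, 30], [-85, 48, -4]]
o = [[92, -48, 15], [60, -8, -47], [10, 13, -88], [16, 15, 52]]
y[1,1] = 40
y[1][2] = 30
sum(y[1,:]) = 65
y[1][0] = -5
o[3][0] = 16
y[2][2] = -4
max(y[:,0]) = -5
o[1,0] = 60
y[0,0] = -9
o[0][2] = 15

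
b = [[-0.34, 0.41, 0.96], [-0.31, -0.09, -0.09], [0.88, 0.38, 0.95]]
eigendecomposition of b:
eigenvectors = [[-0.46, 0.81, 0.04], [0.15, 0.31, 0.92], [-0.87, -0.49, -0.38]]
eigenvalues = [1.35, -0.76, -0.07]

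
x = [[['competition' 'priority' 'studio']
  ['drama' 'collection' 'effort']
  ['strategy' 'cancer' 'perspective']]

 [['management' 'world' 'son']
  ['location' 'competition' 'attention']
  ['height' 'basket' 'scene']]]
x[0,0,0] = 'competition'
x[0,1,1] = 'collection'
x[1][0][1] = 'world'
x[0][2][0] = 'strategy'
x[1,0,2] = 'son'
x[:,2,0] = ['strategy', 'height']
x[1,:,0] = ['management', 'location', 'height']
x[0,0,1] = 'priority'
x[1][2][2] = 'scene'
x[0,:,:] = [['competition', 'priority', 'studio'], ['drama', 'collection', 'effort'], ['strategy', 'cancer', 'perspective']]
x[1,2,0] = 'height'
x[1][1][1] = 'competition'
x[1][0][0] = 'management'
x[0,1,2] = 'effort'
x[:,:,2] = [['studio', 'effort', 'perspective'], ['son', 'attention', 'scene']]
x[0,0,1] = 'priority'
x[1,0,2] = 'son'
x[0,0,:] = ['competition', 'priority', 'studio']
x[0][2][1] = 'cancer'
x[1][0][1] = 'world'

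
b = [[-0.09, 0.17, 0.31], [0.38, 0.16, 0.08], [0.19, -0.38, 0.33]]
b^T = [[-0.09,0.38,0.19], [0.17,0.16,-0.38], [0.31,0.08,0.33]]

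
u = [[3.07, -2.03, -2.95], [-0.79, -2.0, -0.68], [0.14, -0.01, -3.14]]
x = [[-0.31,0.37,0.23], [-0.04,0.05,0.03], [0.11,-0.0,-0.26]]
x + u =[[2.76, -1.66, -2.72],[-0.83, -1.95, -0.65],[0.25, -0.01, -3.40]]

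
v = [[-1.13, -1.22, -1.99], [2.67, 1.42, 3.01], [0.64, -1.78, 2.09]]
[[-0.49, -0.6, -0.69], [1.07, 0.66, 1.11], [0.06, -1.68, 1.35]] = v @ [[0.38, 0.08, -0.02],[0.08, 0.74, -0.20],[-0.02, -0.20, 0.48]]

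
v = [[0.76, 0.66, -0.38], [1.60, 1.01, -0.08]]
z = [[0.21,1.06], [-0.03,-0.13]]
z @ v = [[1.86, 1.21, -0.16], [-0.23, -0.15, 0.02]]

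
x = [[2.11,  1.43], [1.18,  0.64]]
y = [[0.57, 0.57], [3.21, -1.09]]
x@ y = [[5.79, -0.36], [2.73, -0.03]]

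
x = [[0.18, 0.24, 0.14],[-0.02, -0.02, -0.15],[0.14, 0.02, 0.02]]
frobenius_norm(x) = 0.39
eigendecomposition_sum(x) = [[(-0.03+0j), (0.05-0j), (0.08-0j)], [(0.03-0j), -0.04+0.00j, (-0.07+0j)], [(0.02-0j), -0.04+0.00j, (-0.06+0j)]] + [[0.11-0.06j, 0.09-0.12j, 0.03+0.05j],[(-0.02+0.09j), (0.01+0.11j), (-0.04-0.01j)],[(0.06-0.08j), 0.03-0.12j, 0.04+0.03j]] + [[0.11+0.06j, 0.09+0.12j, (0.03-0.05j)], [-0.02-0.09j, (0.01-0.11j), -0.04+0.01j], [(0.06+0.08j), (0.03+0.12j), (0.04-0.03j)]]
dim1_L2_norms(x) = [0.33, 0.15, 0.14]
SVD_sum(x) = [[0.19, 0.21, 0.16],[-0.06, -0.06, -0.05],[0.06, 0.07, 0.05]] + [[0.01, 0.0, -0.01], [0.06, 0.02, -0.09], [0.03, 0.01, -0.05]] + [[-0.02,0.03,-0.01], [-0.02,0.03,-0.01], [0.04,-0.06,0.02]]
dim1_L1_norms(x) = [0.56, 0.19, 0.18]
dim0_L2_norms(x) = [0.23, 0.24, 0.21]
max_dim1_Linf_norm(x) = 0.24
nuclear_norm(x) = 0.58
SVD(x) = [[-0.92,  -0.10,  -0.39], [0.27,  -0.87,  -0.41], [-0.29,  -0.48,  0.83]] @ diag([0.3589198486921369, 0.127782115181226, 0.090267786361611]) @ [[-0.59, -0.64, -0.49], [-0.54, -0.14, 0.83], [0.6, -0.75, 0.27]]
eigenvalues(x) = [(-0.14+0j), (0.16+0.08j), (0.16-0.08j)]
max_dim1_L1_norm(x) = 0.56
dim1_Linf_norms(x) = [0.24, 0.15, 0.14]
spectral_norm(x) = 0.36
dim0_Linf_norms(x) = [0.18, 0.24, 0.15]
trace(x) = 0.18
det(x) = -0.00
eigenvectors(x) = [[(0.65+0j), 0.67+0.00j, 0.67-0.00j], [(-0.56+0j), (-0.36+0.34j), (-0.36-0.34j)], [(-0.52+0j), (0.51-0.23j), (0.51+0.23j)]]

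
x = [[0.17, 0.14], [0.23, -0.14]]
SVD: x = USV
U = [[-0.49,-0.87], [-0.87,0.49]]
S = [0.29, 0.19]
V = [[-0.98, 0.19], [-0.19, -0.98]]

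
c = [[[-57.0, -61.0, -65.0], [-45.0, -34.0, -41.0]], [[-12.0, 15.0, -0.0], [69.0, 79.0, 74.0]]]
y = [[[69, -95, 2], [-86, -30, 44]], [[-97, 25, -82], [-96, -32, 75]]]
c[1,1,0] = 69.0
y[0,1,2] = 44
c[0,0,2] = -65.0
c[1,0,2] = -0.0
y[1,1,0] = -96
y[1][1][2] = 75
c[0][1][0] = -45.0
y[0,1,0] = -86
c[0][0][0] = -57.0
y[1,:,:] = [[-97, 25, -82], [-96, -32, 75]]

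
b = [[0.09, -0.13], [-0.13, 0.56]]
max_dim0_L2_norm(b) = 0.57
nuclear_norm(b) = 0.65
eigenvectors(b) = [[-0.97, 0.25],[-0.25, -0.97]]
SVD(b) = [[-0.25, 0.97],[0.97, 0.25]] @ diag([0.5935609800399159, 0.05643901996008426]) @ [[-0.25, 0.97], [0.97, 0.25]]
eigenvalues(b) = [0.06, 0.59]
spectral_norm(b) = 0.59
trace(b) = 0.65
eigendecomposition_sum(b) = [[0.05,0.01], [0.01,0.0]] + [[0.04, -0.14], [-0.14, 0.56]]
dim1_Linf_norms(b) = [0.13, 0.56]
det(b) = 0.03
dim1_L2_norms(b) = [0.16, 0.57]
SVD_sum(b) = [[0.04, -0.14], [-0.14, 0.56]] + [[0.05, 0.01], [0.01, 0.00]]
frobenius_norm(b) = 0.60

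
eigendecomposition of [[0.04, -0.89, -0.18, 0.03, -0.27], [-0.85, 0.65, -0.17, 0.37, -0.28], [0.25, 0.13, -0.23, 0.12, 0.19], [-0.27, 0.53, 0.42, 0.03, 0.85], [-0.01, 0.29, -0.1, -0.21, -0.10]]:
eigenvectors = [[0.50+0.00j, (-0.08+0.54j), (-0.08-0.54j), -0.18+0.27j, (-0.18-0.27j)], [-0.74+0.00j, (0.07+0.38j), (0.07-0.38j), (0.05+0.21j), (0.05-0.21j)], [-0.03+0.00j, 0.37+0.03j, (0.37-0.03j), -0.09+0.28j, -0.09-0.28j], [(-0.44+0j), -0.56+0.00j, (-0.56-0j), (-0.72+0j), (-0.72-0j)], [(-0.08+0j), 0.03-0.32j, (0.03+0.32j), (0.07-0.49j), 0.07+0.49j]]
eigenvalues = [(1.4+0j), (-0.4+0.35j), (-0.4-0.35j), (-0.11+0.36j), (-0.11-0.36j)]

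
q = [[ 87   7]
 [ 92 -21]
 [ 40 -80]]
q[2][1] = -80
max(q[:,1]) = 7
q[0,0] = 87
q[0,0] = 87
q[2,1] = -80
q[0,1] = 7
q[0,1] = 7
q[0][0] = 87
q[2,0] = 40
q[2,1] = -80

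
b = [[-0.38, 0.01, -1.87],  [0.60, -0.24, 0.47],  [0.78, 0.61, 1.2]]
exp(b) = [[-0.24, -0.65, -2.50], [0.52, 0.84, 0.02], [1.26, 0.87, 2.04]]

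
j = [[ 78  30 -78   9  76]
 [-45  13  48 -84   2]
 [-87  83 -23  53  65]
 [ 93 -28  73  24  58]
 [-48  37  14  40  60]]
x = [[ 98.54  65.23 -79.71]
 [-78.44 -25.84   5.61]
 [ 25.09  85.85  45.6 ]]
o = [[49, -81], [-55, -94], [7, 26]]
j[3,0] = 93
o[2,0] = 7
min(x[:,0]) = -78.44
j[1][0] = -45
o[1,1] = -94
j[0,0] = 78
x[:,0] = [98.54, -78.44, 25.09]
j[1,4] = 2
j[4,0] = -48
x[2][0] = 25.09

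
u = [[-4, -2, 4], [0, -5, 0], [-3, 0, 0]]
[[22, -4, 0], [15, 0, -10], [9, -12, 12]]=u@[[-3, 4, -4], [-3, 0, 2], [1, 3, -3]]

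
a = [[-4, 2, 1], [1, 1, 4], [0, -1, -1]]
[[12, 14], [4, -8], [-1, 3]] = a @ [[-3, -5], [-1, -3], [2, 0]]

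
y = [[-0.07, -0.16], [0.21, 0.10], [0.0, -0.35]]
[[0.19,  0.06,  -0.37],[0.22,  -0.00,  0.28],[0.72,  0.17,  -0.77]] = y @ [[2.03, 0.23, 0.26],[-2.06, -0.49, 2.21]]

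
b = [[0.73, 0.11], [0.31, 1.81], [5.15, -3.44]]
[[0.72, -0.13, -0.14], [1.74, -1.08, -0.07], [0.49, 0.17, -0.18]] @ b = [[-0.24, 0.33], [0.57, -1.52], [-0.52, 0.98]]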